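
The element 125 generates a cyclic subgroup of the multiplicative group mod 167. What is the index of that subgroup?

ord(125) | φ(167) = 167 − 1 = 166 = 2 · 83.
Divisors of 166: 1, 2, 83, 166.
Test each divisor d:
125^1 ≡ 125 (mod 167)
125^2 ≡ 94 (mod 167)
125^83 ≡ 166 (mod 167)
125^166 ≡ 1 (mod 167) ✓
Thus |⟨125⟩| = ord(125) = 166.
Index = |(Z/167Z)^×| / |⟨125⟩| = 166 / 166 = 1.

1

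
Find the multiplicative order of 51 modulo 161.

ord(51) | φ(161) = φ(7·23) = (7−1)·(23−1) = 6·22 = 132 = 2^2 · 3 · 11.
Divisors of 132: 1, 2, 3, 4, 6, 11, 12, 22, 33, 44, 66, 132.
Evaluate successive powers at the divisors of 132:
51^1 ≡ 51 (mod 161)
51^2 ≡ 25 (mod 161)
51^3 ≡ 148 (mod 161)
51^4 ≡ 142 (mod 161)
51^6 ≡ 8 (mod 161)
51^11 ≡ 137 (mod 161)
51^12 ≡ 64 (mod 161)
51^22 ≡ 93 (mod 161)
51^33 ≡ 22 (mod 161)
51^44 ≡ 116 (mod 161)
51^66 ≡ 1 (mod 161) ✓
Therefore the multiplicative order of 51 modulo 161 is 66.

66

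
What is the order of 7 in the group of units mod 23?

22

By Lagrange's theorem, ord_23(7) divides φ(23) = 23 − 1 = 22 = 2 · 11.
Divisors of 22: 1, 2, 11, 22.
Test each divisor d:
7^1 ≡ 7 (mod 23)
7^2 ≡ 3 (mod 23)
7^11 ≡ 22 (mod 23)
7^22 ≡ 1 (mod 23) ✓
So ord_23(7) = 22.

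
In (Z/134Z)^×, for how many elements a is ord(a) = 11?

φ(134) = φ(2)·φ(67) = 1·66 = 66 = 2 · 3 · 11.
(Z/134Z)^× is cyclic (|G| = 66); a cyclic group of order m has exactly φ(d) elements of each order d | m, and none otherwise.
11 | 66, and φ(11) = 11 − 1 = 10.

10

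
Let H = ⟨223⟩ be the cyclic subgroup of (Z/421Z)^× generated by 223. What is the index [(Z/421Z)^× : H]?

15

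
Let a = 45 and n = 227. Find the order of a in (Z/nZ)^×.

226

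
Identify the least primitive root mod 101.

2

φ(101) = 101 − 1 = 100 = 2^2 · 5^2.
Test candidates g = 2, 3, … against the prime factors q ∈ {2, 5} of φ(101): g is a generator iff g^(100/q) ≢ 1 for every such q.
g = 2: 2^50 ≡ 100; 2^20 ≡ 95 — none is 1, so 2 is a primitive root.
Hence the least primitive root of 101 is 2.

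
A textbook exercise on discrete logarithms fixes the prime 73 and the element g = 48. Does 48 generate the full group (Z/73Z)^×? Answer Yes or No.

φ(73) = 73 − 1 = 72 = 2^3 · 3^2.
48 is a primitive root mod 73 iff 48^(φ(73)/q) ≢ 1 for every prime q | φ(73), i.e. q ∈ {2, 3}.
48^36 ≡ 1 (mod 73)  [q = 2: ≡ 1 ✗]
48^24 ≡ 64 (mod 73)  [q = 3: ≢ 1 ✓]
The check at q = 2 fails, so 48 generates a proper subgroup.

No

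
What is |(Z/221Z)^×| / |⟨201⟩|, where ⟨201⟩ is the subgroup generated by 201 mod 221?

By Lagrange's theorem, ord_221(201) divides φ(221) = φ(13·17) = (13−1)·(17−1) = 12·16 = 192 = 2^6 · 3.
Divisors of 192: 1, 2, 3, 4, 6, 8, 12, 16, 24, 32, 48, 64, 96, 192.
Evaluate successive powers at the divisors of 192:
201^1 ≡ 201 (mod 221)
201^2 ≡ 179 (mod 221)
201^3 ≡ 177 (mod 221)
201^4 ≡ 217 (mod 221)
201^6 ≡ 168 (mod 221)
201^8 ≡ 16 (mod 221)
201^12 ≡ 157 (mod 221)
201^16 ≡ 35 (mod 221)
201^24 ≡ 118 (mod 221)
201^32 ≡ 120 (mod 221)
201^48 ≡ 1 (mod 221) ✓
So ord_221(201) = 48, hence |⟨201⟩| = 48.
Index = |(Z/221Z)^×| / |⟨201⟩| = 192 / 48 = 4.

4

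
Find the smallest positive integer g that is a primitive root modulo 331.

3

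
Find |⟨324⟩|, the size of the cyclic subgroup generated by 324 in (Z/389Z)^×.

194

ord(324) | φ(389) = 389 − 1 = 388 = 2^2 · 97.
Divisors of 388: 1, 2, 4, 97, 194, 388.
Evaluate successive powers at the divisors of 388:
324^1 ≡ 324 (mod 389)
324^2 ≡ 335 (mod 389)
324^4 ≡ 193 (mod 389)
324^97 ≡ 388 (mod 389)
324^194 ≡ 1 (mod 389) ✓
The smallest such exponent is 194, so the order of 324 is 194.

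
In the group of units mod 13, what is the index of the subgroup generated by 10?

2

The order of 10 must divide φ(13) = 13 − 1 = 12 = 2^2 · 3.
Divisors of 12: 1, 2, 3, 4, 6, 12.
Evaluate successive powers at the divisors of 12:
10^1 ≡ 10 (mod 13)
10^2 ≡ 9 (mod 13)
10^3 ≡ 12 (mod 13)
10^4 ≡ 3 (mod 13)
10^6 ≡ 1 (mod 13) ✓
The order of 10 is 6, so the subgroup it generates has 6 elements.
The index is φ(13) / ord(10) = 12 / 6 = 2.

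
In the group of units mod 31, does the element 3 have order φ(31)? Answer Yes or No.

Yes

φ(31) = 31 − 1 = 30 = 2 · 3 · 5.
An element g generates (Z/31Z)^× iff g^(30/q) ≢ 1 (mod 31) for each prime q ∈ {2, 3, 5}.
3^15 ≡ 30 (mod 31)  [q = 2: ≢ 1 ✓]
3^10 ≡ 25 (mod 31)  [q = 3: ≢ 1 ✓]
3^6 ≡ 16 (mod 31)  [q = 5: ≢ 1 ✓]
Every test exponent gives a nontrivial residue, hence 3 generates the full group.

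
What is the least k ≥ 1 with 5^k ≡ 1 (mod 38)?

9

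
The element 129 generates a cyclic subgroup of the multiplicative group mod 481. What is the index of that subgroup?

12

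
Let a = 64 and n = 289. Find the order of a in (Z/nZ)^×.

Since 64 ∈ (Z/289Z)^×, its order divides φ(289) = φ(17^2) = 17·(17−1) = 272 = 2^4 · 17.
Divisors of 272: 1, 2, 4, 8, 16, 17, 34, 68, 136, 272.
Check 64^d mod 289 for each divisor in increasing order:
64^1 ≡ 64 (mod 289)
64^2 ≡ 50 (mod 289)
64^4 ≡ 188 (mod 289)
64^8 ≡ 86 (mod 289)
64^16 ≡ 171 (mod 289)
64^17 ≡ 251 (mod 289)
64^34 ≡ 288 (mod 289)
64^68 ≡ 1 (mod 289) ✓
The smallest such exponent is 68, so the order of 64 is 68.

68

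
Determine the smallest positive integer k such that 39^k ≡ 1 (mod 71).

14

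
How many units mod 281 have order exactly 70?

24

φ(281) = 281 − 1 = 280 = 2^3 · 5 · 7.
In a cyclic group of order 280, there are φ(d) elements of order d for each divisor d of 280, and zero for non-divisors.
70 = 2 · 5 · 7 divides 280, and φ(70) = 24.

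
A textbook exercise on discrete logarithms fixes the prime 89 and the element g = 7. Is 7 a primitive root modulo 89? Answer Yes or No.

φ(89) = 89 − 1 = 88 = 2^3 · 11.
An element g generates (Z/89Z)^× iff g^(88/q) ≢ 1 (mod 89) for each prime q ∈ {2, 11}.
7^44 ≡ 88 (mod 89)  [q = 2: ≢ 1 ✓]
7^8 ≡ 4 (mod 89)  [q = 11: ≢ 1 ✓]
Every test exponent gives a nontrivial residue, hence 7 generates the full group.

Yes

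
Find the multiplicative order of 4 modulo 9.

The order of 4 must divide φ(9) = φ(3^2) = 3·(3−1) = 6 = 2 · 3.
Divisors of 6: 1, 2, 3, 6.
Evaluate successive powers at the divisors of 6:
4^1 ≡ 4 (mod 9)
4^2 ≡ 7 (mod 9)
4^3 ≡ 1 (mod 9) ✓
Therefore the multiplicative order of 4 modulo 9 is 3.

3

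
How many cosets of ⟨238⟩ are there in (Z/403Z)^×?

12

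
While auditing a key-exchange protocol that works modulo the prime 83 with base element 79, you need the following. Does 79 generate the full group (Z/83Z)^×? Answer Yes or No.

φ(83) = 83 − 1 = 82 = 2 · 41.
An element g generates (Z/83Z)^× iff g^(82/q) ≢ 1 (mod 83) for each prime q ∈ {2, 41}.
79^41 ≡ 82 (mod 83)  [q = 2: ≢ 1 ✓]
79^2 ≡ 16 (mod 83)  [q = 41: ≢ 1 ✓]
Every test exponent gives a nontrivial residue, hence 79 generates the full group.

Yes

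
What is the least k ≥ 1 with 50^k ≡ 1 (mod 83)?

The order of 50 must divide φ(83) = 83 − 1 = 82 = 2 · 41.
Divisors of 82: 1, 2, 41, 82.
Compute 50^d (mod 83) for the divisors d until we hit 1:
50^1 ≡ 50 (mod 83)
50^2 ≡ 10 (mod 83)
50^41 ≡ 82 (mod 83)
50^82 ≡ 1 (mod 83) ✓
Hence ord(50) = 82.

82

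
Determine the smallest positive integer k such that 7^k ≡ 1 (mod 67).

Since 7 ∈ (Z/67Z)^×, its order divides φ(67) = 67 − 1 = 66 = 2 · 3 · 11.
Divisors of 66: 1, 2, 3, 6, 11, 22, 33, 66.
Test each divisor d:
7^1 ≡ 7
7^2 ≡ 49
7^3 ≡ 8
7^6 ≡ 64
7^11 ≡ 30
7^22 ≡ 29
7^33 ≡ 66
7^66 ≡ 1
The smallest such exponent is 66, so the order of 7 is 66.

66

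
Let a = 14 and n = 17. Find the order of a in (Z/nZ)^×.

16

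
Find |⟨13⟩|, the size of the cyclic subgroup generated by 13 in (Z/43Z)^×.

21

ord(13) | φ(43) = 43 − 1 = 42 = 2 · 3 · 7.
Divisors of 42: 1, 2, 3, 6, 7, 14, 21, 42.
Test each divisor d:
13^1 ≡ 13 (mod 43)
13^2 ≡ 40 (mod 43)
13^3 ≡ 4 (mod 43)
13^6 ≡ 16 (mod 43)
13^7 ≡ 36 (mod 43)
13^14 ≡ 6 (mod 43)
13^21 ≡ 1 (mod 43) ✓
So ord_43(13) = 21.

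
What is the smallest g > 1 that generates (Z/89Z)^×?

φ(89) = 89 − 1 = 88 = 2^3 · 11.
g is a primitive root iff g^(88/q) ≢ 1 (mod 89) for each prime q ∈ {2, 11}.
g = 2: 2^44 ≡ 1 — hits 1, so not a primitive root.
g = 3: 3^44 ≡ 88; 3^8 ≡ 64 — none is 1, so 3 is a primitive root.
So 3 is the smallest generator of (Z/89Z)^×.

3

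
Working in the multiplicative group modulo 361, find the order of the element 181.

By Lagrange's theorem, ord_361(181) divides φ(361) = φ(19^2) = 19·(19−1) = 342 = 2 · 3^2 · 19.
Divisors of 342: 1, 2, 3, 6, 9, 18, 19, 38, 57, 114, 171, 342.
Evaluate successive powers at the divisors of 342:
181^1 ≡ 181
181^2 ≡ 271
181^3 ≡ 316
181^6 ≡ 220
181^9 ≡ 208
181^18 ≡ 305
181^19 ≡ 333
181^38 ≡ 62
181^57 ≡ 69
181^114 ≡ 68
181^171 ≡ 360
181^342 ≡ 1
Therefore the multiplicative order of 181 modulo 361 is 342.

342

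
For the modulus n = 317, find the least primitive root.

2

φ(317) = 317 − 1 = 316 = 2^2 · 79.
g is a primitive root iff g^(316/q) ≢ 1 (mod 317) for each prime q ∈ {2, 79}.
g = 2: 2^158 ≡ 316; 2^4 ≡ 16 — none is 1, so 2 is a primitive root.
So 2 is the smallest generator of (Z/317Z)^×.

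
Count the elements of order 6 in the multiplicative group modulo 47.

0

φ(47) = 47 − 1 = 46 = 2 · 23.
In a cyclic group of order 46, there are φ(d) elements of order d for each divisor d of 46, and zero for non-divisors.
Since 6 ∤ 46, the count is 0.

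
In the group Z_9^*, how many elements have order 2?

1

φ(9) = φ(3^2) = 3·(3−1) = 6 = 2 · 3.
Since (Z/9Z)^× is cyclic of order 6, the number of elements of order d is φ(d) when d | 6 and 0 otherwise.
2 | 6, and φ(2) = 2 − 1 = 1.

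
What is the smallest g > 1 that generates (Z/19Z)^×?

φ(19) = 19 − 1 = 18 = 2 · 3^2.
g is a primitive root iff g^(18/q) ≢ 1 (mod 19) for each prime q ∈ {2, 3}.
g = 2: 2^9 ≡ 18; 2^6 ≡ 7 — none is 1, so 2 is a primitive root.
So 2 is the smallest generator of (Z/19Z)^×.

2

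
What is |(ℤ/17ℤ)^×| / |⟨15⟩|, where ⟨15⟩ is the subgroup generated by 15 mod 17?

2

Since 15 ∈ (Z/17Z)^×, its order divides φ(17) = 17 − 1 = 16 = 2^4.
Divisors of 16: 1, 2, 4, 8, 16.
Test each divisor d:
15^1 ≡ 15 (mod 17)
15^2 ≡ 4 (mod 17)
15^4 ≡ 16 (mod 17)
15^8 ≡ 1 (mod 17) ✓
So ord_17(15) = 8, hence |⟨15⟩| = 8.
The index is φ(17) / ord(15) = 16 / 8 = 2.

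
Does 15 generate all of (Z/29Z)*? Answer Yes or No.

φ(29) = 29 − 1 = 28 = 2^2 · 7.
Test 15^(28/q) mod 29 for each prime factor q of 28:
15^14 ≡ 28 (mod 29)  [q = 2: ≢ 1 ✓]
15^4 ≡ 20 (mod 29)  [q = 7: ≢ 1 ✓]
All checks pass, so 15 has order 28 and is a primitive root modulo 29.

Yes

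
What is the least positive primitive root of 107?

2

φ(107) = 107 − 1 = 106 = 2 · 53.
Test candidates g = 2, 3, … against the prime factors q ∈ {2, 53} of φ(107): g is a generator iff g^(106/q) ≢ 1 for every such q.
g = 2: 2^53 ≡ 106; 2^2 ≡ 4 — none is 1, so 2 is a primitive root.
The smallest primitive root modulo 107 is 2.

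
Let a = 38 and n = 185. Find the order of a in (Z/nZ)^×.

4

By Lagrange's theorem, ord_185(38) divides φ(185) = φ(5·37) = (5−1)·(37−1) = 4·36 = 144 = 2^4 · 3^2.
Divisors of 144: 1, 2, 3, 4, 6, 8, 9, 12, 16, 18, 24, 36, 48, 72, 144.
Evaluate successive powers at the divisors of 144:
38^1 ≡ 38 (mod 185)
38^2 ≡ 149 (mod 185)
38^3 ≡ 112 (mod 185)
38^4 ≡ 1 (mod 185) ✓
Therefore the multiplicative order of 38 modulo 185 is 4.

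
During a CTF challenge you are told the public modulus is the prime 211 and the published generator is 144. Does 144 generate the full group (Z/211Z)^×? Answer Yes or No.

φ(211) = 211 − 1 = 210 = 2 · 3 · 5 · 7.
It suffices to check that the order of 144 is not a proper divisor of 210: compute 144^(210/q) for q ∈ {2, 3, 5, 7}.
144^105 ≡ 1 (mod 211)  [q = 2: ≡ 1 ✗]
144^70 ≡ 1 (mod 211)  [q = 3: ≡ 1 ✗]
144^42 ≡ 1 (mod 211)  [q = 5: ≡ 1 ✗]
144^30 ≡ 58 (mod 211)  [q = 7: ≢ 1 ✓]
144^105 ≡ 1 shows ord(144) | 105, strictly less than φ(211); not a primitive root.

No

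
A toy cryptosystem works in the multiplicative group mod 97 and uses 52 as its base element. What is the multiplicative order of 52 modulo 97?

32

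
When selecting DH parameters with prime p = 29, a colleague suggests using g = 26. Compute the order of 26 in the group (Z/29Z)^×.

Since 26 ∈ (Z/29Z)^×, its order divides φ(29) = 29 − 1 = 28 = 2^2 · 7.
Divisors of 28: 1, 2, 4, 7, 14, 28.
Check 26^d mod 29 for each divisor in increasing order:
26^1 ≡ 26
26^2 ≡ 9
26^4 ≡ 23
26^7 ≡ 17
26^14 ≡ 28
26^28 ≡ 1
Therefore the multiplicative order of 26 modulo 29 is 28.

28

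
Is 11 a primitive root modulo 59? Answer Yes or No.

Yes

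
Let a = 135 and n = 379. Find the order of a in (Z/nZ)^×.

ord(135) | φ(379) = 379 − 1 = 378 = 2 · 3^3 · 7.
Divisors of 378: 1, 2, 3, 6, 7, 9, 14, 18, 21, 27, 42, 54, 63, 126, 189, 378.
Compute 135^d (mod 379) for the divisors d until we hit 1:
135^1 ≡ 135 (mod 379)
135^2 ≡ 33 (mod 379)
135^3 ≡ 286 (mod 379)
135^6 ≡ 311 (mod 379)
135^7 ≡ 295 (mod 379)
135^9 ≡ 260 (mod 379)
135^14 ≡ 234 (mod 379)
135^18 ≡ 138 (mod 379)
135^21 ≡ 52 (mod 379)
135^27 ≡ 254 (mod 379)
135^42 ≡ 51 (mod 379)
135^54 ≡ 86 (mod 379)
135^63 ≡ 378 (mod 379)
135^126 ≡ 1 (mod 379) ✓
Therefore the multiplicative order of 135 modulo 379 is 126.

126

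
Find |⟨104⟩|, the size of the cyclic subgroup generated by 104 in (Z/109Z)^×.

54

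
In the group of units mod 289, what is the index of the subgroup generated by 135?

8

Since 135 ∈ (Z/289Z)^×, its order divides φ(289) = φ(17^2) = 17·(17−1) = 272 = 2^4 · 17.
Divisors of 272: 1, 2, 4, 8, 16, 17, 34, 68, 136, 272.
Test each divisor d:
135^1 ≡ 135 (mod 289)
135^2 ≡ 18 (mod 289)
135^4 ≡ 35 (mod 289)
135^8 ≡ 69 (mod 289)
135^16 ≡ 137 (mod 289)
135^17 ≡ 288 (mod 289)
135^34 ≡ 1 (mod 289) ✓
The order of 135 is 34, so the subgroup it generates has 34 elements.
The index is φ(289) / ord(135) = 272 / 34 = 8.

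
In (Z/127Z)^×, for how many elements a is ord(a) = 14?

6

φ(127) = 127 − 1 = 126 = 2 · 3^2 · 7.
In a cyclic group of order 126, there are φ(d) elements of order d for each divisor d of 126, and zero for non-divisors.
14 = 2 · 7 divides 126, and φ(14) = 6.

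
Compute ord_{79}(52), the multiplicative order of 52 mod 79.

13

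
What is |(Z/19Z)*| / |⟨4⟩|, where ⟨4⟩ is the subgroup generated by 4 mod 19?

By Lagrange's theorem, ord_19(4) divides φ(19) = 19 − 1 = 18 = 2 · 3^2.
Divisors of 18: 1, 2, 3, 6, 9, 18.
Test each divisor d:
4^1 ≡ 4 (mod 19)
4^2 ≡ 16 (mod 19)
4^3 ≡ 7 (mod 19)
4^6 ≡ 11 (mod 19)
4^9 ≡ 1 (mod 19) ✓
Thus |⟨4⟩| = ord(4) = 9.
[(Z/19Z)^× : ⟨4⟩] = 18/9 = 2.

2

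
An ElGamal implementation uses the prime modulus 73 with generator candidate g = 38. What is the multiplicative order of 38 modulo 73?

Since 38 ∈ (Z/73Z)^×, its order divides φ(73) = 73 − 1 = 72 = 2^3 · 3^2.
Divisors of 72: 1, 2, 3, 4, 6, 8, 9, 12, 18, 24, 36, 72.
Check 38^d mod 73 for each divisor in increasing order:
38^1 ≡ 38
38^2 ≡ 57
38^3 ≡ 49
38^4 ≡ 37
38^6 ≡ 65
38^8 ≡ 55
38^9 ≡ 46
38^12 ≡ 64
38^18 ≡ 72
38^24 ≡ 8
38^36 ≡ 1
The smallest such exponent is 36, so the order of 38 is 36.

36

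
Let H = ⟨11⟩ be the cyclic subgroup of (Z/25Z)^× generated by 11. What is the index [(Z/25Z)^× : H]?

4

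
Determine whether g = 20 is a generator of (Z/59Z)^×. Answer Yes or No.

φ(59) = 59 − 1 = 58 = 2 · 29.
An element g generates (Z/59Z)^× iff g^(58/q) ≢ 1 (mod 59) for each prime q ∈ {2, 29}.
20^29 ≡ 1 (mod 59)  [q = 2: ≡ 1 ✗]
20^2 ≡ 46 (mod 59)  [q = 29: ≢ 1 ✓]
20^29 ≡ 1 shows ord(20) | 29, strictly less than φ(59); not a primitive root.

No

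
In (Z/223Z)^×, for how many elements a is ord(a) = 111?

φ(223) = 223 − 1 = 222 = 2 · 3 · 37.
In a cyclic group of order 222, there are φ(d) elements of order d for each divisor d of 222, and zero for non-divisors.
111 = 3 · 37 divides 222, and φ(111) = 72.

72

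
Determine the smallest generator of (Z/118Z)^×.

φ(118) = φ(2)·φ(59) = 1·58 = 58 = 2 · 29.
Test candidates g = 2, 3, … against the prime factors q ∈ {2, 29} of φ(118): g is a generator iff g^(58/q) ≢ 1 for every such q.
g = 2: gcd(2, 118) = 2 > 1, not a unit — skip.
g = 3: 3^29 ≡ 1 — hits 1, so not a primitive root.
g = 4: gcd(4, 118) = 2 > 1, not a unit — skip.
g = 5: 5^29 ≡ 1 — hits 1, so not a primitive root.
g = 6: gcd(6, 118) = 2 > 1, not a unit — skip.
g = 7: 7^29 ≡ 1 — hits 1, so not a primitive root.
g = 8: gcd(8, 118) = 2 > 1, not a unit — skip.
g = 9: 9^29 ≡ 1 — hits 1, so not a primitive root.
g = 10: gcd(10, 118) = 2 > 1, not a unit — skip.
g = 11: 11^29 ≡ 117; 11^2 ≡ 3 — none is 1, so 11 is a primitive root.
The smallest primitive root modulo 118 is 11.

11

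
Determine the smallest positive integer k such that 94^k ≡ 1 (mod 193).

64

ord(94) | φ(193) = 193 − 1 = 192 = 2^6 · 3.
Divisors of 192: 1, 2, 3, 4, 6, 8, 12, 16, 24, 32, 48, 64, 96, 192.
Evaluate successive powers at the divisors of 192:
94^1 ≡ 94 (mod 193)
94^2 ≡ 151 (mod 193)
94^3 ≡ 105 (mod 193)
94^4 ≡ 27 (mod 193)
94^6 ≡ 24 (mod 193)
94^8 ≡ 150 (mod 193)
94^12 ≡ 190 (mod 193)
94^16 ≡ 112 (mod 193)
94^24 ≡ 9 (mod 193)
94^32 ≡ 192 (mod 193)
94^48 ≡ 81 (mod 193)
94^64 ≡ 1 (mod 193) ✓
So ord_193(94) = 64.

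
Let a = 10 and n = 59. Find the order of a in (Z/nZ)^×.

58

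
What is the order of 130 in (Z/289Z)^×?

ord(130) | φ(289) = φ(17^2) = 17·(17−1) = 272 = 2^4 · 17.
Divisors of 272: 1, 2, 4, 8, 16, 17, 34, 68, 136, 272.
Evaluate successive powers at the divisors of 272:
130^1 ≡ 130 (mod 289)
130^2 ≡ 138 (mod 289)
130^4 ≡ 259 (mod 289)
130^8 ≡ 33 (mod 289)
130^16 ≡ 222 (mod 289)
130^17 ≡ 249 (mod 289)
130^34 ≡ 155 (mod 289)
130^68 ≡ 38 (mod 289)
130^136 ≡ 288 (mod 289)
130^272 ≡ 1 (mod 289) ✓
Hence ord(130) = 272.

272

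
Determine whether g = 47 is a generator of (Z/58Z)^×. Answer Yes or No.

Yes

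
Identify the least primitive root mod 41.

φ(41) = 41 − 1 = 40 = 2^3 · 5.
Test candidates g = 2, 3, … against the prime factors q ∈ {2, 5} of φ(41): g is a generator iff g^(40/q) ≢ 1 for every such q.
g = 2: 2^20 ≡ 1 — hits 1, so not a primitive root.
g = 3: 3^20 ≡ 40; 3^8 ≡ 1 — hits 1, so not a primitive root.
g = 4: 4^20 ≡ 1 — hits 1, so not a primitive root.
g = 5: 5^20 ≡ 1 — hits 1, so not a primitive root.
g = 6: 6^20 ≡ 40; 6^8 ≡ 10 — none is 1, so 6 is a primitive root.
So 6 is the smallest generator of (Z/41Z)^×.

6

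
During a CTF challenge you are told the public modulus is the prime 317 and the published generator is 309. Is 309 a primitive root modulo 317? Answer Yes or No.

Yes

φ(317) = 317 − 1 = 316 = 2^2 · 79.
An element g generates (Z/317Z)^× iff g^(316/q) ≢ 1 (mod 317) for each prime q ∈ {2, 79}.
309^158 ≡ 316 (mod 317)  [q = 2: ≢ 1 ✓]
309^4 ≡ 292 (mod 317)  [q = 79: ≢ 1 ✓]
All checks pass, so 309 has order 316 and is a primitive root modulo 317.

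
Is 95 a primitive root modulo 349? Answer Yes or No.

φ(349) = 349 − 1 = 348 = 2^2 · 3 · 29.
Test 95^(348/q) mod 349 for each prime factor q of 348:
95^174 ≡ 1 (mod 349)  [q = 2: ≡ 1 ✗]
95^116 ≡ 226 (mod 349)  [q = 3: ≢ 1 ✓]
95^12 ≡ 249 (mod 349)  [q = 29: ≢ 1 ✓]
The check at q = 2 fails, so 95 generates a proper subgroup.

No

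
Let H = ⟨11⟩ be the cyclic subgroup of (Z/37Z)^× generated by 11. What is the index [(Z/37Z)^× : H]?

6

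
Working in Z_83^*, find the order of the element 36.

41

By Lagrange's theorem, ord_83(36) divides φ(83) = 83 − 1 = 82 = 2 · 41.
Divisors of 82: 1, 2, 41, 82.
Compute 36^d (mod 83) for the divisors d until we hit 1:
36^1 ≡ 36
36^2 ≡ 51
36^41 ≡ 1
So ord_83(36) = 41.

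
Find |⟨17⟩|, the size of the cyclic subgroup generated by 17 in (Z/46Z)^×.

Since 17 ∈ (Z/46Z)^×, its order divides φ(46) = φ(2)·φ(23) = 1·22 = 22 = 2 · 11.
Divisors of 22: 1, 2, 11, 22.
Evaluate successive powers at the divisors of 22:
17^1 ≡ 17 (mod 46)
17^2 ≡ 13 (mod 46)
17^11 ≡ 45 (mod 46)
17^22 ≡ 1 (mod 46) ✓
Hence ord(17) = 22.

22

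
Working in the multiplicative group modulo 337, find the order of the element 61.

336

Since 61 ∈ (Z/337Z)^×, its order divides φ(337) = 337 − 1 = 336 = 2^4 · 3 · 7.
Divisors of 336: 1, 2, 3, 4, 6, 7, 8, 12, 14, 16, 21, 24, 28, 42, 48, 56, 84, 112, 168, 336.
Compute 61^d (mod 337) for the divisors d until we hit 1:
61^1 ≡ 61 (mod 337)
61^2 ≡ 14 (mod 337)
61^3 ≡ 180 (mod 337)
61^4 ≡ 196 (mod 337)
61^6 ≡ 48 (mod 337)
61^7 ≡ 232 (mod 337)
61^8 ≡ 335 (mod 337)
61^12 ≡ 282 (mod 337)
61^14 ≡ 241 (mod 337)
61^16 ≡ 4 (mod 337)
61^21 ≡ 307 (mod 337)
61^24 ≡ 329 (mod 337)
61^28 ≡ 117 (mod 337)
61^42 ≡ 226 (mod 337)
61^48 ≡ 64 (mod 337)
61^56 ≡ 209 (mod 337)
61^84 ≡ 189 (mod 337)
61^112 ≡ 208 (mod 337)
61^168 ≡ 336 (mod 337)
61^336 ≡ 1 (mod 337) ✓
The smallest such exponent is 336, so the order of 61 is 336.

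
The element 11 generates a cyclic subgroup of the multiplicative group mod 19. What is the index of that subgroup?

6

By Lagrange's theorem, ord_19(11) divides φ(19) = 19 − 1 = 18 = 2 · 3^2.
Divisors of 18: 1, 2, 3, 6, 9, 18.
Evaluate successive powers at the divisors of 18:
11^1 ≡ 11
11^2 ≡ 7
11^3 ≡ 1
So ord_19(11) = 3, hence |⟨11⟩| = 3.
[(Z/19Z)^× : ⟨11⟩] = 18/3 = 6.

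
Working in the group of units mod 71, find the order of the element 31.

70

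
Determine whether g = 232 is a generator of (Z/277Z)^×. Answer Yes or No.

Yes

φ(277) = 277 − 1 = 276 = 2^2 · 3 · 23.
Test 232^(276/q) mod 277 for each prime factor q of 276:
232^138 ≡ 276 (mod 277)  [q = 2: ≢ 1 ✓]
232^92 ≡ 160 (mod 277)  [q = 3: ≢ 1 ✓]
232^12 ≡ 218 (mod 277)  [q = 23: ≢ 1 ✓]
None equal 1, so ord_277(232) = 276: 232 is a primitive root.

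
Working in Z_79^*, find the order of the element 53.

78

The order of 53 must divide φ(79) = 79 − 1 = 78 = 2 · 3 · 13.
Divisors of 78: 1, 2, 3, 6, 13, 26, 39, 78.
Evaluate successive powers at the divisors of 78:
53^1 ≡ 53 (mod 79)
53^2 ≡ 44 (mod 79)
53^3 ≡ 41 (mod 79)
53^6 ≡ 22 (mod 79)
53^13 ≡ 56 (mod 79)
53^26 ≡ 55 (mod 79)
53^39 ≡ 78 (mod 79)
53^78 ≡ 1 (mod 79) ✓
Therefore the multiplicative order of 53 modulo 79 is 78.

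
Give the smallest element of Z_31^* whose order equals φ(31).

φ(31) = 31 − 1 = 30 = 2 · 3 · 5.
g is a primitive root iff g^(30/q) ≢ 1 (mod 31) for each prime q ∈ {2, 3, 5}.
g = 2: 2^15 ≡ 1 — hits 1, so not a primitive root.
g = 3: 3^15 ≡ 30; 3^10 ≡ 25; 3^6 ≡ 16 — none is 1, so 3 is a primitive root.
The smallest primitive root modulo 31 is 3.

3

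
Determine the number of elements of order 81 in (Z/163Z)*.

54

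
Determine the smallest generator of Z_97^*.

5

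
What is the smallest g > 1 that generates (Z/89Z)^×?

φ(89) = 89 − 1 = 88 = 2^3 · 11.
g is a primitive root iff g^(88/q) ≢ 1 (mod 89) for each prime q ∈ {2, 11}.
g = 2: 2^44 ≡ 1 — hits 1, so not a primitive root.
g = 3: 3^44 ≡ 88; 3^8 ≡ 64 — none is 1, so 3 is a primitive root.
So 3 is the smallest generator of (Z/89Z)^×.

3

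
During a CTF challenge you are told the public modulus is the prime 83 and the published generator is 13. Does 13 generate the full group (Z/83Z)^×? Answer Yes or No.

Yes

φ(83) = 83 − 1 = 82 = 2 · 41.
13 is a primitive root mod 83 iff 13^(φ(83)/q) ≢ 1 for every prime q | φ(83), i.e. q ∈ {2, 41}.
13^41 ≡ 82 (mod 83)  [q = 2: ≢ 1 ✓]
13^2 ≡ 3 (mod 83)  [q = 41: ≢ 1 ✓]
None equal 1, so ord_83(13) = 82: 13 is a primitive root.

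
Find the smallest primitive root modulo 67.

2

φ(67) = 67 − 1 = 66 = 2 · 3 · 11.
Test candidates g = 2, 3, … against the prime factors q ∈ {2, 3, 11} of φ(67): g is a generator iff g^(66/q) ≢ 1 for every such q.
g = 2: 2^33 ≡ 66; 2^22 ≡ 37; 2^6 ≡ 64 — none is 1, so 2 is a primitive root.
The smallest primitive root modulo 67 is 2.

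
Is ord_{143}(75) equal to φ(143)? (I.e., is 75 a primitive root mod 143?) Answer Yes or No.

No

143 = 11 · 13 is a product of two distinct odd primes, so (Z/143Z)^× ≅ (Z/11Z)^× × (Z/13Z)^× is not cyclic.
No primitive root modulo 143 exists; in particular 75 is not one.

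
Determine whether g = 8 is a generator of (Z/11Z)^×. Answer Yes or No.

φ(11) = 11 − 1 = 10 = 2 · 5.
8 is a primitive root mod 11 iff 8^(φ(11)/q) ≢ 1 for every prime q | φ(11), i.e. q ∈ {2, 5}.
8^5 ≡ 10 (mod 11)  [q = 2: ≢ 1 ✓]
8^2 ≡ 9 (mod 11)  [q = 5: ≢ 1 ✓]
None equal 1, so ord_11(8) = 10: 8 is a primitive root.

Yes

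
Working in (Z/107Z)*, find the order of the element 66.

106

By Lagrange's theorem, ord_107(66) divides φ(107) = 107 − 1 = 106 = 2 · 53.
Divisors of 106: 1, 2, 53, 106.
Check 66^d mod 107 for each divisor in increasing order:
66^1 ≡ 66 (mod 107)
66^2 ≡ 76 (mod 107)
66^53 ≡ 106 (mod 107)
66^106 ≡ 1 (mod 107) ✓
The smallest such exponent is 106, so the order of 66 is 106.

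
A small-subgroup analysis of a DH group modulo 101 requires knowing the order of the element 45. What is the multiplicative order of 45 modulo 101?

50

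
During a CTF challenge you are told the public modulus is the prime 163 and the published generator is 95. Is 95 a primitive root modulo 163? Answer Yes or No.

φ(163) = 163 − 1 = 162 = 2 · 3^4.
An element g generates (Z/163Z)^× iff g^(162/q) ≢ 1 (mod 163) for each prime q ∈ {2, 3}.
95^81 ≡ 1 (mod 163)  [q = 2: ≡ 1 ✗]
95^54 ≡ 58 (mod 163)  [q = 3: ≢ 1 ✓]
The check at q = 2 fails, so 95 generates a proper subgroup.

No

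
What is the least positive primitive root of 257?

φ(257) = 257 − 1 = 256 = 2^8.
g is a primitive root iff g^(256/q) ≢ 1 (mod 257) for each prime q ∈ {2}.
g = 2: 2^128 ≡ 1 — hits 1, so not a primitive root.
g = 3: 3^128 ≡ 256 — none is 1, so 3 is a primitive root.
So 3 is the smallest generator of (Z/257Z)^×.

3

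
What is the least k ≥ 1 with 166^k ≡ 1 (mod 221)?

12

The order of 166 must divide φ(221) = φ(13·17) = (13−1)·(17−1) = 12·16 = 192 = 2^6 · 3.
Divisors of 192: 1, 2, 3, 4, 6, 8, 12, 16, 24, 32, 48, 64, 96, 192.
Evaluate successive powers at the divisors of 192:
166^1 ≡ 166 (mod 221)
166^2 ≡ 152 (mod 221)
166^3 ≡ 38 (mod 221)
166^4 ≡ 120 (mod 221)
166^6 ≡ 118 (mod 221)
166^8 ≡ 35 (mod 221)
166^12 ≡ 1 (mod 221) ✓
Hence ord(166) = 12.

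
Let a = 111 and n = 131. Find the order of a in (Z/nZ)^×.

By Lagrange's theorem, ord_131(111) divides φ(131) = 131 − 1 = 130 = 2 · 5 · 13.
Divisors of 130: 1, 2, 5, 10, 13, 26, 65, 130.
Evaluate successive powers at the divisors of 130:
111^1 ≡ 111 (mod 131)
111^2 ≡ 7 (mod 131)
111^5 ≡ 68 (mod 131)
111^10 ≡ 39 (mod 131)
111^13 ≡ 42 (mod 131)
111^26 ≡ 61 (mod 131)
111^65 ≡ 130 (mod 131)
111^130 ≡ 1 (mod 131) ✓
The smallest such exponent is 130, so the order of 111 is 130.

130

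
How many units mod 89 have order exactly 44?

20

φ(89) = 89 − 1 = 88 = 2^3 · 11.
Since (Z/89Z)^× is cyclic of order 88, the number of elements of order d is φ(d) when d | 88 and 0 otherwise.
44 = 2^2 · 11 divides 88, and φ(44) = 20.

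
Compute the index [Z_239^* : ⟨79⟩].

1

ord(79) | φ(239) = 239 − 1 = 238 = 2 · 7 · 17.
Divisors of 238: 1, 2, 7, 14, 17, 34, 119, 238.
Check 79^d mod 239 for each divisor in increasing order:
79^1 ≡ 79
79^2 ≡ 27
79^7 ≡ 23
79^14 ≡ 51
79^17 ≡ 38
79^34 ≡ 10
79^119 ≡ 238
79^238 ≡ 1
So ord_239(79) = 238, hence |⟨79⟩| = 238.
Index = |(Z/239Z)^×| / |⟨79⟩| = 238 / 238 = 1.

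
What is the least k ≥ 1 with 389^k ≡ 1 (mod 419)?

ord(389) | φ(419) = 419 − 1 = 418 = 2 · 11 · 19.
Divisors of 418: 1, 2, 11, 19, 22, 38, 209, 418.
Test each divisor d:
389^1 ≡ 389 (mod 419)
389^2 ≡ 62 (mod 419)
389^11 ≡ 343 (mod 419)
389^19 ≡ 169 (mod 419)
389^22 ≡ 329 (mod 419)
389^38 ≡ 69 (mod 419)
389^209 ≡ 1 (mod 419) ✓
The smallest such exponent is 209, so the order of 389 is 209.

209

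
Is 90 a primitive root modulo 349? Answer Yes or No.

φ(349) = 349 − 1 = 348 = 2^2 · 3 · 29.
90 is a primitive root mod 349 iff 90^(φ(349)/q) ≢ 1 for every prime q | φ(349), i.e. q ∈ {2, 3, 29}.
90^174 ≡ 348 (mod 349)  [q = 2: ≢ 1 ✓]
90^116 ≡ 226 (mod 349)  [q = 3: ≢ 1 ✓]
90^12 ≡ 313 (mod 349)  [q = 29: ≢ 1 ✓]
All checks pass, so 90 has order 348 and is a primitive root modulo 349.

Yes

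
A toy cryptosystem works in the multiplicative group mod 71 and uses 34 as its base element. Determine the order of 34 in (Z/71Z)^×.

The order of 34 must divide φ(71) = 71 − 1 = 70 = 2 · 5 · 7.
Divisors of 70: 1, 2, 5, 7, 10, 14, 35, 70.
Evaluate successive powers at the divisors of 70:
34^1 ≡ 34 (mod 71)
34^2 ≡ 20 (mod 71)
34^5 ≡ 39 (mod 71)
34^7 ≡ 70 (mod 71)
34^10 ≡ 30 (mod 71)
34^14 ≡ 1 (mod 71) ✓
Hence ord(34) = 14.

14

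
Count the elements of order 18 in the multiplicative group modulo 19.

6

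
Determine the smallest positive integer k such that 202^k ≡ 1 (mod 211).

210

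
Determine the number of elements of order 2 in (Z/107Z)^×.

1

φ(107) = 107 − 1 = 106 = 2 · 53.
(Z/107Z)^× is cyclic (|G| = 106); a cyclic group of order m has exactly φ(d) elements of each order d | m, and none otherwise.
2 | 106, and φ(2) = 2 − 1 = 1.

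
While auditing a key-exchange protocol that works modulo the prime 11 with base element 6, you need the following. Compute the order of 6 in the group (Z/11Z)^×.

10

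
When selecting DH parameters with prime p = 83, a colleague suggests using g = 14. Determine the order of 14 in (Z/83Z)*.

82

By Lagrange's theorem, ord_83(14) divides φ(83) = 83 − 1 = 82 = 2 · 41.
Divisors of 82: 1, 2, 41, 82.
Test each divisor d:
14^1 ≡ 14
14^2 ≡ 30
14^41 ≡ 82
14^82 ≡ 1
Hence ord(14) = 82.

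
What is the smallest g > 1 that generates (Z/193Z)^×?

φ(193) = 193 − 1 = 192 = 2^6 · 3.
Test candidates g = 2, 3, … against the prime factors q ∈ {2, 3} of φ(193): g is a generator iff g^(192/q) ≢ 1 for every such q.
g = 2: 2^96 ≡ 1 — hits 1, so not a primitive root.
g = 3: 3^96 ≡ 1 — hits 1, so not a primitive root.
g = 4: 4^96 ≡ 1 — hits 1, so not a primitive root.
g = 5: 5^96 ≡ 192; 5^64 ≡ 84 — none is 1, so 5 is a primitive root.
So 5 is the smallest generator of (Z/193Z)^×.

5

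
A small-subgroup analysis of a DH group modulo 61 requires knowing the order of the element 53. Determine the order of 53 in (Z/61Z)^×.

20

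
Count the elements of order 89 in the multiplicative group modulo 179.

φ(179) = 179 − 1 = 178 = 2 · 89.
Since (Z/179Z)^× is cyclic of order 178, the number of elements of order d is φ(d) when d | 178 and 0 otherwise.
89 | 178, and φ(89) = 89 − 1 = 88.

88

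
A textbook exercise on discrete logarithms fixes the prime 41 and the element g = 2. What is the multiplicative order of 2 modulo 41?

20

ord(2) | φ(41) = 41 − 1 = 40 = 2^3 · 5.
Divisors of 40: 1, 2, 4, 5, 8, 10, 20, 40.
Compute 2^d (mod 41) for the divisors d until we hit 1:
2^1 ≡ 2
2^2 ≡ 4
2^4 ≡ 16
2^5 ≡ 32
2^8 ≡ 10
2^10 ≡ 40
2^20 ≡ 1
Hence ord(2) = 20.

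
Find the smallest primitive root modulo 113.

3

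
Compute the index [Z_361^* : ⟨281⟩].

1

ord(281) | φ(361) = φ(19^2) = 19·(19−1) = 342 = 2 · 3^2 · 19.
Divisors of 342: 1, 2, 3, 6, 9, 18, 19, 38, 57, 114, 171, 342.
Evaluate successive powers at the divisors of 342:
281^1 ≡ 281
281^2 ≡ 263
281^3 ≡ 259
281^6 ≡ 296
281^9 ≡ 132
281^18 ≡ 96
281^19 ≡ 262
281^38 ≡ 54
281^57 ≡ 69
281^114 ≡ 68
281^171 ≡ 360
281^342 ≡ 1
The order of 281 is 342, so the subgroup it generates has 342 elements.
Index = |(Z/361Z)^×| / |⟨281⟩| = 342 / 342 = 1.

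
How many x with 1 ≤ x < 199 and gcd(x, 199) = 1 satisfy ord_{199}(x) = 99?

φ(199) = 199 − 1 = 198 = 2 · 3^2 · 11.
(Z/199Z)^× is cyclic (|G| = 198); a cyclic group of order m has exactly φ(d) elements of each order d | m, and none otherwise.
99 = 3^2 · 11 divides 198, and φ(99) = 60.

60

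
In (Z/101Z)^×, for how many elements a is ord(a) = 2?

1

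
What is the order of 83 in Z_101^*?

100

ord(83) | φ(101) = 101 − 1 = 100 = 2^2 · 5^2.
Divisors of 100: 1, 2, 4, 5, 10, 20, 25, 50, 100.
Test each divisor d:
83^1 ≡ 83 (mod 101)
83^2 ≡ 21 (mod 101)
83^4 ≡ 37 (mod 101)
83^5 ≡ 41 (mod 101)
83^10 ≡ 65 (mod 101)
83^20 ≡ 84 (mod 101)
83^25 ≡ 10 (mod 101)
83^50 ≡ 100 (mod 101)
83^100 ≡ 1 (mod 101) ✓
Therefore the multiplicative order of 83 modulo 101 is 100.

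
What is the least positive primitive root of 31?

φ(31) = 31 − 1 = 30 = 2 · 3 · 5.
Test candidates g = 2, 3, … against the prime factors q ∈ {2, 3, 5} of φ(31): g is a generator iff g^(30/q) ≢ 1 for every such q.
g = 2: 2^15 ≡ 1 — hits 1, so not a primitive root.
g = 3: 3^15 ≡ 30; 3^10 ≡ 25; 3^6 ≡ 16 — none is 1, so 3 is a primitive root.
So 3 is the smallest generator of (Z/31Z)^×.

3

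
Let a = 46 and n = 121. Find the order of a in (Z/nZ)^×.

110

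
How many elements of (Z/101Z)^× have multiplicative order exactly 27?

0

φ(101) = 101 − 1 = 100 = 2^2 · 5^2.
Since (Z/101Z)^× is cyclic of order 100, the number of elements of order d is φ(d) when d | 100 and 0 otherwise.
Since 27 ∤ 100, the count is 0.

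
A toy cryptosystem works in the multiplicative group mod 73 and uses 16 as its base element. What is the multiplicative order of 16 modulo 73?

9

The order of 16 must divide φ(73) = 73 − 1 = 72 = 2^3 · 3^2.
Divisors of 72: 1, 2, 3, 4, 6, 8, 9, 12, 18, 24, 36, 72.
Compute 16^d (mod 73) for the divisors d until we hit 1:
16^1 ≡ 16
16^2 ≡ 37
16^3 ≡ 8
16^4 ≡ 55
16^6 ≡ 64
16^8 ≡ 32
16^9 ≡ 1
Hence ord(16) = 9.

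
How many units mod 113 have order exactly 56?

24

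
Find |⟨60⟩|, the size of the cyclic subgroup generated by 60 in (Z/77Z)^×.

15

Since 60 ∈ (Z/77Z)^×, its order divides φ(77) = φ(7·11) = (7−1)·(11−1) = 6·10 = 60 = 2^2 · 3 · 5.
Divisors of 60: 1, 2, 3, 4, 5, 6, 10, 12, 15, 20, 30, 60.
Compute 60^d (mod 77) for the divisors d until we hit 1:
60^1 ≡ 60 (mod 77)
60^2 ≡ 58 (mod 77)
60^3 ≡ 15 (mod 77)
60^4 ≡ 53 (mod 77)
60^5 ≡ 23 (mod 77)
60^6 ≡ 71 (mod 77)
60^10 ≡ 67 (mod 77)
60^12 ≡ 36 (mod 77)
60^15 ≡ 1 (mod 77) ✓
The smallest such exponent is 15, so the order of 60 is 15.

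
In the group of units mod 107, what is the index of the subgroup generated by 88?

By Lagrange's theorem, ord_107(88) divides φ(107) = 107 − 1 = 106 = 2 · 53.
Divisors of 106: 1, 2, 53, 106.
Test each divisor d:
88^1 ≡ 88 (mod 107)
88^2 ≡ 40 (mod 107)
88^53 ≡ 106 (mod 107)
88^106 ≡ 1 (mod 107) ✓
The order of 88 is 106, so the subgroup it generates has 106 elements.
[(Z/107Z)^× : ⟨88⟩] = 106/106 = 1.

1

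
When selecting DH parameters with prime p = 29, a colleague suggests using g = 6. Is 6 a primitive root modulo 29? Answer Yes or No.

No

φ(29) = 29 − 1 = 28 = 2^2 · 7.
6 is a primitive root mod 29 iff 6^(φ(29)/q) ≢ 1 for every prime q | φ(29), i.e. q ∈ {2, 7}.
6^14 ≡ 1 (mod 29)  [q = 2: ≡ 1 ✗]
6^4 ≡ 20 (mod 29)  [q = 7: ≢ 1 ✓]
Since 6^14 ≡ 1, the order of 6 divides 14 < 28, so 6 is not a primitive root.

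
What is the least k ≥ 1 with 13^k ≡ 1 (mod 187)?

20

The order of 13 must divide φ(187) = φ(11·17) = (11−1)·(17−1) = 10·16 = 160 = 2^5 · 5.
Divisors of 160: 1, 2, 4, 5, 8, 10, 16, 20, 32, 40, 80, 160.
Test each divisor d:
13^1 ≡ 13 (mod 187)
13^2 ≡ 169 (mod 187)
13^4 ≡ 137 (mod 187)
13^5 ≡ 98 (mod 187)
13^8 ≡ 69 (mod 187)
13^10 ≡ 67 (mod 187)
13^16 ≡ 86 (mod 187)
13^20 ≡ 1 (mod 187) ✓
The smallest such exponent is 20, so the order of 13 is 20.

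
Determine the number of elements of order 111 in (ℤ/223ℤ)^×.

φ(223) = 223 − 1 = 222 = 2 · 3 · 37.
Since (Z/223Z)^× is cyclic of order 222, the number of elements of order d is φ(d) when d | 222 and 0 otherwise.
111 = 3 · 37 divides 222, and φ(111) = 72.

72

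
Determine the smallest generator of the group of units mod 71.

7

φ(71) = 71 − 1 = 70 = 2 · 5 · 7.
g is a primitive root iff g^(70/q) ≢ 1 (mod 71) for each prime q ∈ {2, 5, 7}.
g = 2: 2^35 ≡ 1 — hits 1, so not a primitive root.
g = 3: 3^35 ≡ 1 — hits 1, so not a primitive root.
g = 4: 4^35 ≡ 1 — hits 1, so not a primitive root.
g = 5: 5^35 ≡ 1 — hits 1, so not a primitive root.
g = 6: 6^35 ≡ 1 — hits 1, so not a primitive root.
g = 7: 7^35 ≡ 70; 7^14 ≡ 54; 7^10 ≡ 45 — none is 1, so 7 is a primitive root.
So 7 is the smallest generator of (Z/71Z)^×.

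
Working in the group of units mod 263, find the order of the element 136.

131

By Lagrange's theorem, ord_263(136) divides φ(263) = 263 − 1 = 262 = 2 · 131.
Divisors of 262: 1, 2, 131, 262.
Test each divisor d:
136^1 ≡ 136 (mod 263)
136^2 ≡ 86 (mod 263)
136^131 ≡ 1 (mod 263) ✓
So ord_263(136) = 131.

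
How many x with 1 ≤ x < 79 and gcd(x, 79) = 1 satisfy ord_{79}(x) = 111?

φ(79) = 79 − 1 = 78 = 2 · 3 · 13.
In a cyclic group of order 78, there are φ(d) elements of order d for each divisor d of 78, and zero for non-divisors.
Since 111 ∤ 78, the count is 0.

0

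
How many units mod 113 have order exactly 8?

φ(113) = 113 − 1 = 112 = 2^4 · 7.
Since (Z/113Z)^× is cyclic of order 112, the number of elements of order d is φ(d) when d | 112 and 0 otherwise.
8 = 2^3 divides 112, and φ(8) = 4.

4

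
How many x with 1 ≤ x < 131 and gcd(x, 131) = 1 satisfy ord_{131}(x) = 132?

0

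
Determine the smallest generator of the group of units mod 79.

φ(79) = 79 − 1 = 78 = 2 · 3 · 13.
Test candidates g = 2, 3, … against the prime factors q ∈ {2, 3, 13} of φ(79): g is a generator iff g^(78/q) ≢ 1 for every such q.
g = 2: 2^39 ≡ 1 — hits 1, so not a primitive root.
g = 3: 3^39 ≡ 78; 3^26 ≡ 23; 3^6 ≡ 18 — none is 1, so 3 is a primitive root.
The smallest primitive root modulo 79 is 3.

3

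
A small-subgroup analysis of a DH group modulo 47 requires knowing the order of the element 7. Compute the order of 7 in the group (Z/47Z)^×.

ord(7) | φ(47) = 47 − 1 = 46 = 2 · 23.
Divisors of 46: 1, 2, 23, 46.
Test each divisor d:
7^1 ≡ 7
7^2 ≡ 2
7^23 ≡ 1
The smallest such exponent is 23, so the order of 7 is 23.

23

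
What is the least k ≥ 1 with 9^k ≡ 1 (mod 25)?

10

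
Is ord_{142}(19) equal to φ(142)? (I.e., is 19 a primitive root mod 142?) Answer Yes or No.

No

φ(142) = φ(2)·φ(71) = 1·70 = 70 = 2 · 5 · 7.
It suffices to check that the order of 19 is not a proper divisor of 70: compute 19^(70/q) for q ∈ {2, 5, 7}.
19^35 ≡ 1 (mod 142)  [q = 2: ≡ 1 ✗]
19^14 ≡ 125 (mod 142)  [q = 5: ≢ 1 ✓]
19^10 ≡ 37 (mod 142)  [q = 7: ≢ 1 ✓]
The check at q = 2 fails, so 19 generates a proper subgroup.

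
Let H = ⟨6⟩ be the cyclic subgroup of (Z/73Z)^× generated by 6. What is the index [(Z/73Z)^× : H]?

Since 6 ∈ (Z/73Z)^×, its order divides φ(73) = 73 − 1 = 72 = 2^3 · 3^2.
Divisors of 72: 1, 2, 3, 4, 6, 8, 9, 12, 18, 24, 36, 72.
Test each divisor d:
6^1 ≡ 6
6^2 ≡ 36
6^3 ≡ 70
6^4 ≡ 55
6^6 ≡ 9
6^8 ≡ 32
6^9 ≡ 46
6^12 ≡ 8
6^18 ≡ 72
6^24 ≡ 64
6^36 ≡ 1
So ord_73(6) = 36, hence |⟨6⟩| = 36.
[(Z/73Z)^× : ⟨6⟩] = 72/36 = 2.

2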